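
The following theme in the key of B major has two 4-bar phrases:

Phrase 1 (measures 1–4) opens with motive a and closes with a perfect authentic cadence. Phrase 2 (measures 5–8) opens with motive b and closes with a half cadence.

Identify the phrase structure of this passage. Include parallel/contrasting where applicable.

The second phrase closes with a half cadence, which is not stronger than the first phrase's perfect authentic cadence; without a weak→strong cadential pair there is no antecedent–consequent relationship, so this is a phrase group rather than a period.

phrase group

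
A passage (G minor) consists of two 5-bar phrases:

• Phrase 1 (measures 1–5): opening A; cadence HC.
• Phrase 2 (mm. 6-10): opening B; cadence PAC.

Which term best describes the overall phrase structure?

contrasting period

Phrase 1 ends with a half cadence (weaker) and phrase 2 with a perfect authentic cadence (stronger): antecedent + consequent = a period.
The two phrases open with different material (A / B), so the period is contrasting.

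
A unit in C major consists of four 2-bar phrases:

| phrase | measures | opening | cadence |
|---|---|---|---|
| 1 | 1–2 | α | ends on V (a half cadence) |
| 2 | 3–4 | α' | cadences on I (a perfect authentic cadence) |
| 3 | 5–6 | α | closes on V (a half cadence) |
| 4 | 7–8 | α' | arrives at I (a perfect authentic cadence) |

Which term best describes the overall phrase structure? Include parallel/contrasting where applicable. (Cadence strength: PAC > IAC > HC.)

repeated period

The cadence pattern HC–PAC–HC–PAC is weak–strong twice, and phrases 3–4 restate phrases 1–2: a period heard twice, not a double period (which would end weakly at phrase 2).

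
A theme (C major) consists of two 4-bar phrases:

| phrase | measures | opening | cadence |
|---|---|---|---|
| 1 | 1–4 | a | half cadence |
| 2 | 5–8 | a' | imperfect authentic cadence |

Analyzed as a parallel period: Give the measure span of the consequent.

measures 5–8

The antecedent is the phrase ending with the weaker cadence (half cadence, phrase 1) and the consequent the one ending more conclusively (imperfect authentic cadence, phrase 2); the consequent is measures 5–8.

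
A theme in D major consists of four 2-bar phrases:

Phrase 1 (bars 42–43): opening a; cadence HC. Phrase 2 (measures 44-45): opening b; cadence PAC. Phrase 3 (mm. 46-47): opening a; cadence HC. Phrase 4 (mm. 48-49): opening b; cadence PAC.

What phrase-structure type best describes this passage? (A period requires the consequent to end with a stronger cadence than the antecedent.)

The cadence pattern HC–PAC–HC–PAC is weak–strong twice, and phrases 3–4 restate phrases 1–2: a period heard twice, not a double period (which would end weakly at phrase 2).

repeated period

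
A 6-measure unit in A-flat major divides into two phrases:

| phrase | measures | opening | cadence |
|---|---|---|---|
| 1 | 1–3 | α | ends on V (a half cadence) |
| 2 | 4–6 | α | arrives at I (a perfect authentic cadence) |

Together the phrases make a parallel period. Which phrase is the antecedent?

The phrase ending with the weaker cadence (half cadence) is the antecedent; the one ending more conclusively (perfect authentic cadence) is the consequent. The antecedent is phrase 1.

phrase 1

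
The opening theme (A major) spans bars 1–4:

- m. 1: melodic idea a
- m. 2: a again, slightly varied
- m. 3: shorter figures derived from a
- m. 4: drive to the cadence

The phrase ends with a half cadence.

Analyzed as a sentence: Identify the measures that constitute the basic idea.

The presentation of a sentence is the basic idea (m. 1) plus its repetition (m. 2); the basic idea is therefore m. 1.

measures 1–1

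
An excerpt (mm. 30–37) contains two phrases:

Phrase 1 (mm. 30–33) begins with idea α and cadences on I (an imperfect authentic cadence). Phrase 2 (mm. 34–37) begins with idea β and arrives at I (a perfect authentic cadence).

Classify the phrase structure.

Phrase 1 ends with an imperfect authentic cadence (weaker) and phrase 2 with a perfect authentic cadence (stronger): antecedent + consequent = a period.
The two phrases open with different material (α / β), so the period is contrasting.

contrasting period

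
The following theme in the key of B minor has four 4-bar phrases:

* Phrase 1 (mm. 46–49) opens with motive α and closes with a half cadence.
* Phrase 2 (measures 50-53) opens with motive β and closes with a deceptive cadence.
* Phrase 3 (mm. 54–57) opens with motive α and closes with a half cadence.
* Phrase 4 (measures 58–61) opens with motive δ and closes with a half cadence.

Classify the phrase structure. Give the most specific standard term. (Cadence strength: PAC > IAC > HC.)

phrase group

Phrase 4 ends with a half cadence, no stronger than phrase 2's deceptive cadence, so the four phrases do not form a double period; nor do phrases 3–4 duplicate 1–2, so it is not a repeated period. With no phrase reaching a conclusive cadence, the passage is a phrase group.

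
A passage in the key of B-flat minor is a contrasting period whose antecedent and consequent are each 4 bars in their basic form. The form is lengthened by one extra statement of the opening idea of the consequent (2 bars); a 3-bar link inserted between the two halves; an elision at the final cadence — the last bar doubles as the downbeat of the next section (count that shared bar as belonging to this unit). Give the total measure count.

13 measures

Basic contrasting period: 4 + 4 = 8 bars.
8 (basic form) + 2 (extra statement) + 3 (link) = 13.
The elision shares a bar with the next section but does not change this unit's count.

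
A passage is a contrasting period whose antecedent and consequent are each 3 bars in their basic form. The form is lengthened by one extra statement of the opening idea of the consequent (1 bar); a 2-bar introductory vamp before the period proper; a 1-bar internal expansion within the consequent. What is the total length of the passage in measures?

Basic contrasting period: 3 + 3 = 6 bars.
6 (basic form) + 1 (extra statement) + 2 (introduction) + 1 (internal expansion) = 10.

10 measures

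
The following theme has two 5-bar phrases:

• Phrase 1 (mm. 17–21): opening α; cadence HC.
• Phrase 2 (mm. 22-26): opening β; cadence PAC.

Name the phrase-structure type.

contrasting period

Phrase 1 ends with a half cadence (weaker) and phrase 2 with a perfect authentic cadence (stronger): antecedent + consequent = a period.
The two phrases open with different material (α / β), so the period is contrasting.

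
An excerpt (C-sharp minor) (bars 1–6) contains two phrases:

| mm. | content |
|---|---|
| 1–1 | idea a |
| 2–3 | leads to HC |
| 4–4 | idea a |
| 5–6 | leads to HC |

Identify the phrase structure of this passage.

repeated phrase

Both phrases have the same opening (a) and the same cadence (half cadence): the second is a restatement, not a consequent, so this is a repeated phrase rather than a period.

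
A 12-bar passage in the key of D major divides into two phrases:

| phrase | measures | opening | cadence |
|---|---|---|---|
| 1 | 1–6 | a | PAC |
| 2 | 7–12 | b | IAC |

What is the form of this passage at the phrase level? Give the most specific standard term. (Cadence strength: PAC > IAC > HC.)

phrase group

The second phrase closes with an imperfect authentic cadence, which is not stronger than the first phrase's perfect authentic cadence; without a weak→strong cadential pair there is no antecedent–consequent relationship, so this is a phrase group rather than a period.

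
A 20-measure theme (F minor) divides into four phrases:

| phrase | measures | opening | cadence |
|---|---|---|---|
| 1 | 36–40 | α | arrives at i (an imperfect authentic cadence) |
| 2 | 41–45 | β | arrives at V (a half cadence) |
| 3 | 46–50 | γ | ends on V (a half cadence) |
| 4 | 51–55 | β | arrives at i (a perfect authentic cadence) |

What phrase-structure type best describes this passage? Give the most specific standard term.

contrasting double period

Four phrases in two halves: the first half (bars 36–45) ends with a half cadence, the second (measures 46–55) with a perfect authentic cadence — a large antecedent–consequent pair, i.e. a double period.
Phrase 3 begins with different material from phrase 1, making it contrasting.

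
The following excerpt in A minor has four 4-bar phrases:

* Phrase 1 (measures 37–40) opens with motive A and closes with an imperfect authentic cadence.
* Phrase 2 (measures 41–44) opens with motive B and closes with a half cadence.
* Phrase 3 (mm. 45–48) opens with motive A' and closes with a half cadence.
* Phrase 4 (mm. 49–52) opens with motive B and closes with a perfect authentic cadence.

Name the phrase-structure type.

Four phrases in two halves: the first half (mm. 37-44) ends with a half cadence, the second (mm. 45–52) with a perfect authentic cadence — a large antecedent–consequent pair, i.e. a double period.
Phrase 3 begins with the same material as phrase 1, making it parallel.

parallel double period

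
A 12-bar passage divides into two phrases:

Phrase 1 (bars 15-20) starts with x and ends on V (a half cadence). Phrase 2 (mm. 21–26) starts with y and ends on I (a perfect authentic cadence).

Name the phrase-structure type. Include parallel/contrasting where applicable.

contrasting period

Phrase 1 ends with a half cadence (weaker) and phrase 2 with a perfect authentic cadence (stronger): antecedent + consequent = a period.
The two phrases open with different material (x / y), so the period is contrasting.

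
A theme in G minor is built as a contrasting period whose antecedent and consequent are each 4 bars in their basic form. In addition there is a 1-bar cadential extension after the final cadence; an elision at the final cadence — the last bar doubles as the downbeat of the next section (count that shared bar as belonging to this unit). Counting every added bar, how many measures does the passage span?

Basic contrasting period: 4 + 4 = 8 bars.
8 (basic form) + 1 (cadential extension) = 9.
The elision shares a bar with the next section but does not change this unit's count.

9 measures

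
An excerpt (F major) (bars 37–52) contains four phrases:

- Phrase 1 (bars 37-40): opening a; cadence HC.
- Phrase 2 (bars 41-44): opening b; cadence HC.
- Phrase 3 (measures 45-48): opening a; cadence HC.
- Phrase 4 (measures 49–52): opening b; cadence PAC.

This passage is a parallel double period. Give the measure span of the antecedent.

measures 37–44

In a double period the four phrases pair into a large antecedent (phrases 1–2, ending half cadence) and a large consequent (phrases 3–4, ending perfect authentic cadence). The antecedent spans bars 37–44.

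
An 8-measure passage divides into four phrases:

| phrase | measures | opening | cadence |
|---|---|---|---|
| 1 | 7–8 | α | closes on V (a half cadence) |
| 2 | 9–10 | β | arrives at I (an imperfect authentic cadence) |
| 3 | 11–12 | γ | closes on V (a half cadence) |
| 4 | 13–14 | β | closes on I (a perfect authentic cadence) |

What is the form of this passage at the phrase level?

Four phrases in two halves: the first half (bars 7-10) ends with an imperfect authentic cadence, the second (mm. 11–14) with a perfect authentic cadence — a large antecedent–consequent pair, i.e. a double period.
Phrase 3 begins with different material from phrase 1, making it contrasting.

contrasting double period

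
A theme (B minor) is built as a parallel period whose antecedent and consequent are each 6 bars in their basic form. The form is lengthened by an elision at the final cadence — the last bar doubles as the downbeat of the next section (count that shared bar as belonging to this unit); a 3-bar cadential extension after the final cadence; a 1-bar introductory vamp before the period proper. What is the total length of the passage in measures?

16 measures

Basic parallel period: 6 + 6 = 12 bars.
12 (basic form) + 3 (cadential extension) + 1 (introduction) = 16.
The elision shares a bar with the next section but does not change this unit's count.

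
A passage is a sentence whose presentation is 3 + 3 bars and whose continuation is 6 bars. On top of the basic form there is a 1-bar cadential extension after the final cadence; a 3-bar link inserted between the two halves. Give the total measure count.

Basic sentence: 3 + 3 + 6 = 12 bars.
12 (basic form) + 1 (cadential extension) + 3 (link) = 16.

16 measures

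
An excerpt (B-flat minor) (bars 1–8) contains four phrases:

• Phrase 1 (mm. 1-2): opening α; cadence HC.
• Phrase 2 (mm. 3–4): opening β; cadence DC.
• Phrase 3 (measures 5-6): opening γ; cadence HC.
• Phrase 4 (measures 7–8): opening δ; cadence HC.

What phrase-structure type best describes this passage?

Phrase 4 ends with a half cadence, no stronger than phrase 2's deceptive cadence, so the four phrases do not form a double period; nor do phrases 3–4 duplicate 1–2, so it is not a repeated period. With no phrase reaching a conclusive cadence, the passage is a phrase group.

phrase group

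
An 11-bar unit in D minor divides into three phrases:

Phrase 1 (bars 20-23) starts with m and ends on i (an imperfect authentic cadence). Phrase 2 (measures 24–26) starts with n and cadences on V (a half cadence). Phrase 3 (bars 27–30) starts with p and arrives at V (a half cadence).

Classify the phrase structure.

phrase group

The final phrase closes with a half cadence, which is not stronger than the preceding half cadence; the 3 phrases lack an overall antecedent–consequent design and so form a phrase group.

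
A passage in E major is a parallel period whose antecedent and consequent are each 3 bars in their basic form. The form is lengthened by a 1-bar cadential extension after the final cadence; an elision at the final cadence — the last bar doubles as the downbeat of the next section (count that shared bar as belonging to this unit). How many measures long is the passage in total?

7 measures

Basic parallel period: 3 + 3 = 6 bars.
6 (basic form) + 1 (cadential extension) = 7.
The elision shares a bar with the next section but does not change this unit's count.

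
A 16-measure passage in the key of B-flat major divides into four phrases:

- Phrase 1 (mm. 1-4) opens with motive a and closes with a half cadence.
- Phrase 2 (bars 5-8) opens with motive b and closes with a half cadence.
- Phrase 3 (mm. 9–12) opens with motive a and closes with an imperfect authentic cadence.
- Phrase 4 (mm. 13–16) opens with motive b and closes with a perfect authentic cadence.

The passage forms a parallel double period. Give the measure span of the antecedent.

measures 1–8

In a double period the first pair of phrases (ending half cadence) is the large antecedent and the second pair (ending perfect authentic cadence) is the large consequent; the antecedent is measures 1–8.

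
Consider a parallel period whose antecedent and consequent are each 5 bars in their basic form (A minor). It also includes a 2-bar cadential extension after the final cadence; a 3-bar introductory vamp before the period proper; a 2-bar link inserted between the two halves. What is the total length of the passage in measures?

17 measures

Basic parallel period: 5 + 5 = 10 bars.
10 (basic form) + 2 (cadential extension) + 3 (introduction) + 2 (link) = 17.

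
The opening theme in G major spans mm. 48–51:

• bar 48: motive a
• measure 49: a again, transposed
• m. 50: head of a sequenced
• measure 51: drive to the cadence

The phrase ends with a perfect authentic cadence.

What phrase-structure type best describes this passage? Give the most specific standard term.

sentence

Basic idea (measure 48) + its repetition (measure 49) form the presentation; fragmentation and cadence (mm. 50-51) form the continuation — the 4-bar whole is a sentence.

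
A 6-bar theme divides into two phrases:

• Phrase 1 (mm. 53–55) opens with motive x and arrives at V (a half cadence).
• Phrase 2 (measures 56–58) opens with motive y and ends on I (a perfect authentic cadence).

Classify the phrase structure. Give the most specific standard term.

Phrase 1 ends with a half cadence (weaker) and phrase 2 with a perfect authentic cadence (stronger): antecedent + consequent = a period.
The two phrases open with different material (x / y), so the period is contrasting.

contrasting period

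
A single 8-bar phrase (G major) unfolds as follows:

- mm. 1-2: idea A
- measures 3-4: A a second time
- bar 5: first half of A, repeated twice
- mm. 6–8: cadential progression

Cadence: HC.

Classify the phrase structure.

Basic idea (mm. 1–2) + its repetition (mm. 3–4) form the presentation; fragmentation and cadence (bars 5-8) form the continuation — the 8-bar whole is a sentence.

sentence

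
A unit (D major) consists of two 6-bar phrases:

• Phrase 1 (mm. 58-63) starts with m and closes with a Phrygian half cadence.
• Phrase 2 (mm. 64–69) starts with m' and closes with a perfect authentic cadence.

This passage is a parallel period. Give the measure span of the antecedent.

measures 58–63

The antecedent is the phrase ending with the weaker cadence (Phrygian half cadence, phrase 1) and the consequent the one ending more conclusively (perfect authentic cadence, phrase 2); the antecedent is mm. 58–63.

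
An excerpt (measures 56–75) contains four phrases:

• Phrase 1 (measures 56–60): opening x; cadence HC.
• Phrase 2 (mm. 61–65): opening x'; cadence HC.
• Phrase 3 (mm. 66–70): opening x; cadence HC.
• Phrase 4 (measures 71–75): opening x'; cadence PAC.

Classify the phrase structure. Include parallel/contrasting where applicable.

Four phrases in two halves: the first half (mm. 56–65) ends with a half cadence, the second (mm. 66–75) with a perfect authentic cadence — a large antecedent–consequent pair, i.e. a double period.
Phrase 3 begins with the same material as phrase 1, making it parallel.

parallel double period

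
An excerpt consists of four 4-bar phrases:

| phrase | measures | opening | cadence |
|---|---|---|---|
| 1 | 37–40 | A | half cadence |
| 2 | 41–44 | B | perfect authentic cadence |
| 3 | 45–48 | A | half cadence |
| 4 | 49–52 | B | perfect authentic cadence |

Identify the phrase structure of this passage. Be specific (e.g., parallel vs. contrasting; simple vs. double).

repeated period

The cadence pattern HC–PAC–HC–PAC is weak–strong twice, and phrases 3–4 restate phrases 1–2: a period heard twice, not a double period (which would end weakly at phrase 2).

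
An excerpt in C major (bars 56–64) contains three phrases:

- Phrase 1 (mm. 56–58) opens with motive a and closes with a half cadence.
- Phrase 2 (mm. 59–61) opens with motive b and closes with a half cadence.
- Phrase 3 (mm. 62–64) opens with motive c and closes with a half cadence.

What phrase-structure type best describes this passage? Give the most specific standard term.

The final phrase closes with a half cadence, which is not stronger than the preceding half cadence; the 3 phrases lack an overall antecedent–consequent design and so form a phrase group.

phrase group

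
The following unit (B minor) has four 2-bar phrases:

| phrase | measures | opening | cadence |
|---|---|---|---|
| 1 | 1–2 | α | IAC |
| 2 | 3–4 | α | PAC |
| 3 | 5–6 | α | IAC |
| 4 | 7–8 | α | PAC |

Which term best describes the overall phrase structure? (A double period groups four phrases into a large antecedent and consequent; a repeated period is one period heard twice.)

repeated period

The cadence pattern IAC–PAC–IAC–PAC is weak–strong twice, and phrases 3–4 restate phrases 1–2: a period heard twice, not a double period (which would end weakly at phrase 2).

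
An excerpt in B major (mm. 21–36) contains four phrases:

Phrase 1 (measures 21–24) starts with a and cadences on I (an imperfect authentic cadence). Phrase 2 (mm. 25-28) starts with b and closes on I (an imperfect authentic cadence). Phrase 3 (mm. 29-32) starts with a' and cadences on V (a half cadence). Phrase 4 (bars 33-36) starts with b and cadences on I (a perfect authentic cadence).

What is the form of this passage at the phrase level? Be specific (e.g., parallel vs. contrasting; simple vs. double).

Four phrases in two halves: the first half (measures 21–28) ends with an imperfect authentic cadence, the second (mm. 29–36) with a perfect authentic cadence — a large antecedent–consequent pair, i.e. a double period.
Phrase 3 begins with the same material as phrase 1, making it parallel.

parallel double period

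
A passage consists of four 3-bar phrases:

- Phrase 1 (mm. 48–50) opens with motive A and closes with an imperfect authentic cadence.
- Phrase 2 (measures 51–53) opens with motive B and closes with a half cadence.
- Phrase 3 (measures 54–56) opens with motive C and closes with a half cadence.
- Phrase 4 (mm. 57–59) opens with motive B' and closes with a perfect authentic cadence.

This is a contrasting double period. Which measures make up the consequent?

measures 54–59

In a double period the first pair of phrases (ending half cadence) is the large antecedent and the second pair (ending perfect authentic cadence) is the large consequent; the consequent is measures 54–59.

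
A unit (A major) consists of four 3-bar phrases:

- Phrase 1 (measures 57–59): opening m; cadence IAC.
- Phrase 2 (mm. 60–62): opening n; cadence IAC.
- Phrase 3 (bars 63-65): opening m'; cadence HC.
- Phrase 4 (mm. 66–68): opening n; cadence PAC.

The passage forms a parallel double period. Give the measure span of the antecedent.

In a double period the first pair of phrases (ending imperfect authentic cadence) is the large antecedent and the second pair (ending perfect authentic cadence) is the large consequent; the antecedent is measures 57–62.

measures 57–62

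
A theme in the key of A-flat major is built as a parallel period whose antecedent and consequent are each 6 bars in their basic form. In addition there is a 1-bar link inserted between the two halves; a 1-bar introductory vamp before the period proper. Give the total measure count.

14 measures

Basic parallel period: 6 + 6 = 12 bars.
12 (basic form) + 1 (link) + 1 (introduction) = 14.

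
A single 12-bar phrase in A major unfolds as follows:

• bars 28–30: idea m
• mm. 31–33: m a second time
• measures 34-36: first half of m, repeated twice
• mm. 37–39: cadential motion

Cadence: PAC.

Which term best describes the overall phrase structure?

sentence

Basic idea (mm. 28–30) + its repetition (mm. 31–33) form the presentation; fragmentation and cadence (mm. 34-39) form the continuation — the 12-bar whole is a sentence.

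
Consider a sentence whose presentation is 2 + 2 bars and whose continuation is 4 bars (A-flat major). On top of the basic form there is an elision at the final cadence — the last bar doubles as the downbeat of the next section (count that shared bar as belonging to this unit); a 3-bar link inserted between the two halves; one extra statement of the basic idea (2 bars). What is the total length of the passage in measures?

13 measures

Basic sentence: 2 + 2 + 4 = 8 bars.
8 (basic form) + 3 (link) + 2 (extra statement) = 13.
The elision shares a bar with the next section but does not change this unit's count.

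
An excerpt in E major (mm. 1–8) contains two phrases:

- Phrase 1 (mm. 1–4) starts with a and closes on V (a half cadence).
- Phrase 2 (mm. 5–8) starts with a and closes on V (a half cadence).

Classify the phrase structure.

repeated phrase

Both phrases have the same opening (a) and the same cadence (half cadence): the second is a restatement, not a consequent, so this is a repeated phrase rather than a period.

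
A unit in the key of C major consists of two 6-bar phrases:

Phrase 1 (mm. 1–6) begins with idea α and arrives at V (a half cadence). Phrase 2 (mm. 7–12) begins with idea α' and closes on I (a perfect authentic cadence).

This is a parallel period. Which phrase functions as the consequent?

phrase 2

The phrase ending with the weaker cadence (half cadence) is the antecedent; the one ending more conclusively (perfect authentic cadence) is the consequent. The consequent is phrase 2.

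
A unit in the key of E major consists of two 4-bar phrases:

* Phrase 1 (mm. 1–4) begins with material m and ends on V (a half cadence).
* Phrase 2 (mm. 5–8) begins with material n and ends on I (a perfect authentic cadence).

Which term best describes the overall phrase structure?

contrasting period

Phrase 1 ends with a half cadence (weaker) and phrase 2 with a perfect authentic cadence (stronger): antecedent + consequent = a period.
The two phrases open with different material (m / n), so the period is contrasting.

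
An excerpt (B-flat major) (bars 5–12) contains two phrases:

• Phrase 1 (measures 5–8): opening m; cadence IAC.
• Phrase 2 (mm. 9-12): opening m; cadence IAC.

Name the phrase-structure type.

repeated phrase

Both phrases have the same opening (m) and the same cadence (imperfect authentic cadence): the second is a restatement, not a consequent, so this is a repeated phrase rather than a period.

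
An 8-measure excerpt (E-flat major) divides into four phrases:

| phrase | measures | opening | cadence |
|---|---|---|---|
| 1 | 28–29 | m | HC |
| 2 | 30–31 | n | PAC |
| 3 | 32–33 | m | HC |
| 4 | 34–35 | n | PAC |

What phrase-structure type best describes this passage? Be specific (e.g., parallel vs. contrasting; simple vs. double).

The cadence pattern HC–PAC–HC–PAC is weak–strong twice, and phrases 3–4 restate phrases 1–2: a period heard twice, not a double period (which would end weakly at phrase 2).

repeated period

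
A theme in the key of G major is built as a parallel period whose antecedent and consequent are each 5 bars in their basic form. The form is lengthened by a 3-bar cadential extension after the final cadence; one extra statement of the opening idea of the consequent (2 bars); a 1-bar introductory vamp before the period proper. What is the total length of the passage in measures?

16 measures

Basic parallel period: 5 + 5 = 10 bars.
10 (basic form) + 3 (cadential extension) + 2 (extra statement) + 1 (introduction) = 16.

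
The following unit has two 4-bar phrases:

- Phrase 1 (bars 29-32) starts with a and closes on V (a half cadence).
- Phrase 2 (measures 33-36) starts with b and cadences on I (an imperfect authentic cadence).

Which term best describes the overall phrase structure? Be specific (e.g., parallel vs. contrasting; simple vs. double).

Phrase 1 ends with a half cadence (weaker) and phrase 2 with an imperfect authentic cadence (stronger): antecedent + consequent = a period.
The two phrases open with different material (a / b), so the period is contrasting.

contrasting period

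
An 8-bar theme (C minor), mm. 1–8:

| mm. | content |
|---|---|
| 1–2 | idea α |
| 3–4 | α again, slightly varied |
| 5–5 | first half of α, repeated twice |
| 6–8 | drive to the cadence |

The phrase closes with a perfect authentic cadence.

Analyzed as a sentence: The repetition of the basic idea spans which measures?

measures 3–4

The presentation of a sentence is the basic idea (mm. 1-2) plus its repetition (mm. 3-4); the repetition of the basic idea is therefore mm. 3–4.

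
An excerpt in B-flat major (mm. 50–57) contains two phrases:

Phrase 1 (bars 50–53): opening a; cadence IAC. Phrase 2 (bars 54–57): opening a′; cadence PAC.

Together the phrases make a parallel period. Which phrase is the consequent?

The phrase ending with the weaker cadence (imperfect authentic cadence) is the antecedent; the one ending more conclusively (perfect authentic cadence) is the consequent. The consequent is phrase 2.

phrase 2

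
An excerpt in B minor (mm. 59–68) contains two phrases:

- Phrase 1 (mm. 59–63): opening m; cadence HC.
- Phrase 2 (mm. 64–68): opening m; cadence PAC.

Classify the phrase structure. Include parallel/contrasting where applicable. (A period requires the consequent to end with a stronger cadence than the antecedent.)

parallel period

Phrase 1 ends with a half cadence (weaker) and phrase 2 with a perfect authentic cadence (stronger): antecedent + consequent = a period.
The two phrases open with the same material (m / m), so the period is parallel.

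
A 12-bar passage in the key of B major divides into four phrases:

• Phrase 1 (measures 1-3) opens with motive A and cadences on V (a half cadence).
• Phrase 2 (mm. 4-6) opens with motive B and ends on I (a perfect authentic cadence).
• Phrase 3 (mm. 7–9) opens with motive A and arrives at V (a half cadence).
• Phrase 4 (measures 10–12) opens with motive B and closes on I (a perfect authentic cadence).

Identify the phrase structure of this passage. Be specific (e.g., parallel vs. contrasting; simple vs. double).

repeated period

The cadence pattern HC–PAC–HC–PAC is weak–strong twice, and phrases 3–4 restate phrases 1–2: a period heard twice, not a double period (which would end weakly at phrase 2).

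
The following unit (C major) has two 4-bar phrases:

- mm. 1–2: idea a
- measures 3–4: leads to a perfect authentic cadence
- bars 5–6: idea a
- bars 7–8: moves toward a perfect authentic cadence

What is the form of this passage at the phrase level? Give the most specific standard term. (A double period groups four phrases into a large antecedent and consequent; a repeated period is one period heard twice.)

Both phrases have the same opening (a) and the same cadence (perfect authentic cadence): the second is a restatement, not a consequent, so this is a repeated phrase rather than a period.

repeated phrase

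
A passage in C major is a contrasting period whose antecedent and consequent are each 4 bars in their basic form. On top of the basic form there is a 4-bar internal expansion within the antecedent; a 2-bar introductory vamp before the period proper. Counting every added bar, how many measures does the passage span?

14 measures

Basic contrasting period: 4 + 4 = 8 bars.
8 (basic form) + 4 (internal expansion) + 2 (introduction) = 14.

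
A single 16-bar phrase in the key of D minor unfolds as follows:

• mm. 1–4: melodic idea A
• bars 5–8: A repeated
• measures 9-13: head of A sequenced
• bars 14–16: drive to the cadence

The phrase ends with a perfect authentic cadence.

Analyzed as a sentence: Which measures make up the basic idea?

The presentation of a sentence is the basic idea (mm. 1–4) plus its repetition (mm. 5–8); the basic idea is therefore measures 1–4.

measures 1–4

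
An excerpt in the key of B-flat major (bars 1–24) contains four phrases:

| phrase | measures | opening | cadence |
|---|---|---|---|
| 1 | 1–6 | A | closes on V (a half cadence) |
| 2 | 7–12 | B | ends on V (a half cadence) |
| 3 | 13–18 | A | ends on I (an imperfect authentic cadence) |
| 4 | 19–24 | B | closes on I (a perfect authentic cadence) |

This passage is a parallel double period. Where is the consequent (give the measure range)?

measures 13–24

In a double period the four phrases pair into a large antecedent (phrases 1–2, ending half cadence) and a large consequent (phrases 3–4, ending perfect authentic cadence). The consequent spans bars 13-24.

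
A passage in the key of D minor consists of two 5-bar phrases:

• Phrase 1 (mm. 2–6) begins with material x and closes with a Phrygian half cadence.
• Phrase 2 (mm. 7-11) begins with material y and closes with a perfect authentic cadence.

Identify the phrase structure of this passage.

contrasting period

Phrase 1 ends with a Phrygian half cadence (weaker) and phrase 2 with a perfect authentic cadence (stronger): antecedent + consequent = a period.
The two phrases open with different material (x / y), so the period is contrasting.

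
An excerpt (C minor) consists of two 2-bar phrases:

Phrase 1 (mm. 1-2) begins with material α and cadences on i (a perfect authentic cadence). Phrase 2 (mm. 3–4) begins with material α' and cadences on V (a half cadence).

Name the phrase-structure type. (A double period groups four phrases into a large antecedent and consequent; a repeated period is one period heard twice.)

The second phrase closes with a half cadence, which is not stronger than the first phrase's perfect authentic cadence; without a weak→strong cadential pair there is no antecedent–consequent relationship, so this is a phrase group rather than a period.

phrase group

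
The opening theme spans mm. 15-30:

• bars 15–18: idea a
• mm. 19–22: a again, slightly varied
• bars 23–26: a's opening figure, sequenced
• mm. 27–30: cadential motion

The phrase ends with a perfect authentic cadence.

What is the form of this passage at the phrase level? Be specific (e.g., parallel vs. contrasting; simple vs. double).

Basic idea (measures 15–18) + its repetition (measures 19–22) form the presentation; fragmentation and cadence (mm. 23-30) form the continuation — the 16-bar whole is a sentence.

sentence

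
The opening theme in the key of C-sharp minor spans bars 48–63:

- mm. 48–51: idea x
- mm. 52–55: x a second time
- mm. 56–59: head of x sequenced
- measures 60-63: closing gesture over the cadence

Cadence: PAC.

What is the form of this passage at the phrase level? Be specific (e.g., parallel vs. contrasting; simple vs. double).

sentence

Basic idea (bars 48-51) + its repetition (measures 52–55) form the presentation; fragmentation and cadence (bars 56-63) form the continuation — the 16-bar whole is a sentence.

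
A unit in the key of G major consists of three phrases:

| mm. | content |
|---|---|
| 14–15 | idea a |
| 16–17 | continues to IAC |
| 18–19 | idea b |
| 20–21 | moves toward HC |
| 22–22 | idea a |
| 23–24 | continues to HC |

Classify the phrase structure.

phrase group

The final phrase closes with a half cadence, which is not stronger than the preceding half cadence; the 3 phrases lack an overall antecedent–consequent design and so form a phrase group.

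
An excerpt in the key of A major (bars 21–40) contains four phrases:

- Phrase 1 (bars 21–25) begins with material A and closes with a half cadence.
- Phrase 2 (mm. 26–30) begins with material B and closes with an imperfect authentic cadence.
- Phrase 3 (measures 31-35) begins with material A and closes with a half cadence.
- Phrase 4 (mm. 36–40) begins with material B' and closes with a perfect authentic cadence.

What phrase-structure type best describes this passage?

Four phrases in two halves: the first half (bars 21-30) ends with an imperfect authentic cadence, the second (bars 31-40) with a perfect authentic cadence — a large antecedent–consequent pair, i.e. a double period.
Phrase 3 begins with the same material as phrase 1, making it parallel.

parallel double period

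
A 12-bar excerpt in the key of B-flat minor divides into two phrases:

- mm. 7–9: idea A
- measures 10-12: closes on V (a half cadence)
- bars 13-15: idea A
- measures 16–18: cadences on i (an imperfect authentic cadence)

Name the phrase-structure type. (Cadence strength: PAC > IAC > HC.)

parallel period

Phrase 1 ends with a half cadence (weaker) and phrase 2 with an imperfect authentic cadence (stronger): antecedent + consequent = a period.
The two phrases open with the same material (A / A), so the period is parallel.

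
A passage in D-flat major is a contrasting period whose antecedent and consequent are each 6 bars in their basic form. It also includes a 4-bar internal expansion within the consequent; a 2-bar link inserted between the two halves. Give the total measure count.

18 measures

Basic contrasting period: 6 + 6 = 12 bars.
12 (basic form) + 4 (internal expansion) + 2 (link) = 18.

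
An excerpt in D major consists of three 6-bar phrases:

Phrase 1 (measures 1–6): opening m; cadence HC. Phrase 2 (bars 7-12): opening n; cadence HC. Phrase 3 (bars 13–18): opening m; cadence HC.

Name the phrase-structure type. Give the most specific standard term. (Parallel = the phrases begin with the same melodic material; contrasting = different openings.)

phrase group

The final phrase closes with a half cadence, which is not stronger than the preceding half cadence; the 3 phrases lack an overall antecedent–consequent design and so form a phrase group.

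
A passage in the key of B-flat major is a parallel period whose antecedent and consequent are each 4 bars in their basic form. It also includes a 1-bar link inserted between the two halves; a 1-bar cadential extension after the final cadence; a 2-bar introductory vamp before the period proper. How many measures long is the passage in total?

Basic parallel period: 4 + 4 = 8 bars.
8 (basic form) + 1 (link) + 1 (cadential extension) + 2 (introduction) = 12.

12 measures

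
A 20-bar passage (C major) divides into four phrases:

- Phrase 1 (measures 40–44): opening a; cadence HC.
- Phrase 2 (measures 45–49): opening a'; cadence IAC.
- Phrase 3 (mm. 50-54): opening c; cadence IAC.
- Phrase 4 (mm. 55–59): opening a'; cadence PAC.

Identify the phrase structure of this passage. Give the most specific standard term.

Four phrases in two halves: the first half (mm. 40–49) ends with an imperfect authentic cadence, the second (measures 50-59) with a perfect authentic cadence — a large antecedent–consequent pair, i.e. a double period.
Phrase 3 begins with different material from phrase 1, making it contrasting.

contrasting double period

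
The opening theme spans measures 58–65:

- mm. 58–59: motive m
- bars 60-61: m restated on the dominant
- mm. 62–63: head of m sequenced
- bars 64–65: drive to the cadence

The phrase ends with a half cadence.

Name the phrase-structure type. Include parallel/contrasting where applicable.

Basic idea (mm. 58–59) + its repetition (mm. 60–61) form the presentation; fragmentation and cadence (measures 62–65) form the continuation — the 8-bar whole is a sentence.

sentence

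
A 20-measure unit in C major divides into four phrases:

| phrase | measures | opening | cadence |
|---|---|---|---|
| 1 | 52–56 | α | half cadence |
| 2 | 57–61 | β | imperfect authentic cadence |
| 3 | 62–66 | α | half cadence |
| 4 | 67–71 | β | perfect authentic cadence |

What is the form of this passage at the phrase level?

parallel double period

Four phrases in two halves: the first half (mm. 52-61) ends with an imperfect authentic cadence, the second (mm. 62–71) with a perfect authentic cadence — a large antecedent–consequent pair, i.e. a double period.
Phrase 3 begins with the same material as phrase 1, making it parallel.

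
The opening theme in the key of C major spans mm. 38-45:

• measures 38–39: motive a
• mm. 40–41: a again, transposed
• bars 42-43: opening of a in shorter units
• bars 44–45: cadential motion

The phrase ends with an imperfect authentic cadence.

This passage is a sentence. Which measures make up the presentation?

The presentation of a sentence is the basic idea (bars 38–39) plus its repetition (bars 40–41); the presentation is therefore mm. 38–41.

measures 38–41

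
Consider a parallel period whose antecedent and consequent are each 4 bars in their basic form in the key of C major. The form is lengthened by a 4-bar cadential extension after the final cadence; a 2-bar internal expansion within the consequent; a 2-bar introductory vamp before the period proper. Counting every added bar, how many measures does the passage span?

16 measures

Basic parallel period: 4 + 4 = 8 bars.
8 (basic form) + 4 (cadential extension) + 2 (internal expansion) + 2 (introduction) = 16.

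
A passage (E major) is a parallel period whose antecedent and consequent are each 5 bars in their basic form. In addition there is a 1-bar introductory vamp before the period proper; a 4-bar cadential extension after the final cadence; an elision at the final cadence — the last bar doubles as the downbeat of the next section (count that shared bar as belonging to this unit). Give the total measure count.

15 measures

Basic parallel period: 5 + 5 = 10 bars.
10 (basic form) + 1 (introduction) + 4 (cadential extension) = 15.
The elision shares a bar with the next section but does not change this unit's count.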